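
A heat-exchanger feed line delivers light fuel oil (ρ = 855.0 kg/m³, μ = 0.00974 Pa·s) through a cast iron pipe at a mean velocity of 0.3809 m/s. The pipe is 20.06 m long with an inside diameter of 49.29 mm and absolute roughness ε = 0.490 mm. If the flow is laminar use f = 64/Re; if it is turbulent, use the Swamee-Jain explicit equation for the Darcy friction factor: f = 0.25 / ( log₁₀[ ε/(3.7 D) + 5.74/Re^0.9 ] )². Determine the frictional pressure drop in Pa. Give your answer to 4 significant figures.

ΔP ≈ 980.2 Pa

Reynolds number Re = ρVD/μ = 855 · 0.3809 · 0.04929 / 0.00974 = 1648.
Re < 2300 → laminar flow, so f = 64/Re = 64/1648 = 0.03883 (the turbulent correlation is not needed).
Darcy-Weisbach: ΔP = f(L/D)(ρV²/2) = 0.03883·(20.06/0.04929)·(855·0.3809²/2) = 0.03883·407·62.02 = 980.2 Pa.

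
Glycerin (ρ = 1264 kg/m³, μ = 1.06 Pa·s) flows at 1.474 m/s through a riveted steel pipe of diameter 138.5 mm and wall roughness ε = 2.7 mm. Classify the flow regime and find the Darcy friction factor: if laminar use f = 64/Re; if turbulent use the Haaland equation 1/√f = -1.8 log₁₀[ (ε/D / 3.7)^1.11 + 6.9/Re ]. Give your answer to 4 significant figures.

Re = ρVD/μ = 1264·1.474·0.1385/1.06 = 243.4.
Re < 2300 → laminar, so f = 64/Re = 0.2629 (roughness is irrelevant in laminar flow).

f ≈ 0.2629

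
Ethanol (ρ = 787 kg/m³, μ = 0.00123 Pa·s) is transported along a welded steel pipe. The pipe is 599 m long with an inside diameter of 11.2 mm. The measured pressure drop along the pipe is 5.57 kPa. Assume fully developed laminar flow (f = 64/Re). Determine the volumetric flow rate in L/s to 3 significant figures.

Q ≈ 0.00292 L/s

For laminar flow, f = 64/Re with Re = ρVD/μ, so Darcy-Weisbach reduces to ΔP = 32μLV/D². Solving for V: V = ΔP·D²/(32μL) = 5570·(0.0112)²/(32·0.00123·599) = 0.02964 m/s.
Check: Re = ρVD/μ = 787·0.02964·0.0112/0.00123 = 212.4 < 2300, so the laminar assumption holds.
Q = V·A = 0.02964·(π/4·0.0112²) = 2.92e-06 m³/s = 0.00292 L/s.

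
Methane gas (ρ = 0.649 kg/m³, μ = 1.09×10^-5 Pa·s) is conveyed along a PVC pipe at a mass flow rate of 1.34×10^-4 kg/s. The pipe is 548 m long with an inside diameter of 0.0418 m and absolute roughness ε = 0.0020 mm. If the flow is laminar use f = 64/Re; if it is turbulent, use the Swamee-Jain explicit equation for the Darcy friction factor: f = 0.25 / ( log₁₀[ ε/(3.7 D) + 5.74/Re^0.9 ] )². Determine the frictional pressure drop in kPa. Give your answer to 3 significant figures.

A = πD²/4 = π(0.0418)²/4 = 0.001372 m²; mean velocity V = ṁ/(ρA) = 0.000134/(0.649 · 0.001372) = 0.1505 m/s.
Reynolds number Re = ρVD/μ = 0.649 · 0.1505 · 0.0418 / 1.09e-05 = 374.5.
Re < 2300 → laminar flow, so f = 64/Re = 64/374.5 = 0.1709 (the turbulent correlation is not needed).
Darcy-Weisbach: ΔP = f(L/D)(ρV²/2) = 0.1709·(548/0.0418)·(0.649·0.1505²/2) = 0.1709·1.311e+04·0.007346 = 16.46 Pa.
ΔP = 16.46 Pa = 0.0165 kPa.

ΔP ≈ 0.0165 kPa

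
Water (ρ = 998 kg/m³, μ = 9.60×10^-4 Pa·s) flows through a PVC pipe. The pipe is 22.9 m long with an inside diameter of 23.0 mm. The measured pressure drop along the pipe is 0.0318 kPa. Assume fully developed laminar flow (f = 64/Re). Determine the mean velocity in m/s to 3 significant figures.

V ≈ 0.0239 m/s

For laminar flow, f = 64/Re with Re = ρVD/μ, so Darcy-Weisbach reduces to ΔP = 32μLV/D². Solving for V: V = ΔP·D²/(32μL) = 31.8·(0.023)²/(32·0.00096·22.9) = 0.02391 m/s.
Check: Re = ρVD/μ = 998·0.02391·0.023/0.00096 = 571.8 < 2300, so the laminar assumption holds.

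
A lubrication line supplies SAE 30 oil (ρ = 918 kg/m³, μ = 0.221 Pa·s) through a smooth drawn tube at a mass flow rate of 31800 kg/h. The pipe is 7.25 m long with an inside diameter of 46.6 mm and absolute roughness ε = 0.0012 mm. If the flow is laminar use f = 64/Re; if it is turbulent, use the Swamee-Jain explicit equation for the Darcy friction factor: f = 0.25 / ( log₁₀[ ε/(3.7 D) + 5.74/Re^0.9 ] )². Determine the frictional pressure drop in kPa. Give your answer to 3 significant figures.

ΔP ≈ 133 kPa

ṁ = 31800 kg/h = 31800/3600 = 8.833 kg/s.
A = πD²/4 = π(0.0466)²/4 = 0.001706 m²; mean velocity V = ṁ/(ρA) = 8.833/(918 · 0.001706) = 5.642 m/s.
Reynolds number Re = ρVD/μ = 918 · 5.642 · 0.0466 / 0.221 = 1092.
Re < 2300 → laminar flow, so f = 64/Re = 64/1092 = 0.0586 (the turbulent correlation is not needed).
Darcy-Weisbach: ΔP = f(L/D)(ρV²/2) = 0.0586·(7.25/0.0466)·(918·5.642²/2) = 0.0586·155.6·1.461e+04 = 1.332e+05 Pa.
ΔP = 1.332e+05 Pa = 133 kPa.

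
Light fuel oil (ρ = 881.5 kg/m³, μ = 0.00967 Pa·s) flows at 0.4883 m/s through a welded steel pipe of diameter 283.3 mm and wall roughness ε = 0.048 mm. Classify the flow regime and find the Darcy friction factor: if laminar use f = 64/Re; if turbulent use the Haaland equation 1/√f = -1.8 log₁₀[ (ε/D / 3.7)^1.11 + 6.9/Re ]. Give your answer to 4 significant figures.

f ≈ 0.02922

Re = ρVD/μ = 881.5·0.4883·0.2833/0.00967 = 1.261e+04.
Re > 4000 → turbulent. ε/D = 4.8e-05/0.2833 = 0.000169; Haaland: 1/√f = -1.8 log₁₀[1.53e-05 + 0.000547] = 5.85, so f = 0.02922.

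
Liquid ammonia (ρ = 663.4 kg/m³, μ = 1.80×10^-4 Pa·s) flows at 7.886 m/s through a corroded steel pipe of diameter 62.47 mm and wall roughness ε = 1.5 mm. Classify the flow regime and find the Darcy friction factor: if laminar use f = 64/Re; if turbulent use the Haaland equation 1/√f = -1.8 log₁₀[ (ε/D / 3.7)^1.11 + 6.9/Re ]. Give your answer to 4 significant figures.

Re = ρVD/μ = 663.4·7.886·0.06247/0.00018 = 1.816e+06.
Re > 4000 → turbulent. ε/D = 0.0015/0.06247 = 0.024; Haaland: 1/√f = -1.8 log₁₀[0.00373 + 3.8e-06] = 4.37, so f = 0.05236.

f ≈ 0.05236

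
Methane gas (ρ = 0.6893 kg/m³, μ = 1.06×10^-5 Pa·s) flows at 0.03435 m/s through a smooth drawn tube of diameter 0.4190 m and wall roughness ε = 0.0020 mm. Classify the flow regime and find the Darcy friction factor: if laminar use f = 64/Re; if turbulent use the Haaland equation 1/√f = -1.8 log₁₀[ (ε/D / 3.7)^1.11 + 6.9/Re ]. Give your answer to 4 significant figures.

f ≈ 0.06838

Re = ρVD/μ = 0.6893·0.03435·0.419/1.06e-05 = 935.9.
Re < 2300 → laminar, so f = 64/Re = 0.06838 (roughness is irrelevant in laminar flow).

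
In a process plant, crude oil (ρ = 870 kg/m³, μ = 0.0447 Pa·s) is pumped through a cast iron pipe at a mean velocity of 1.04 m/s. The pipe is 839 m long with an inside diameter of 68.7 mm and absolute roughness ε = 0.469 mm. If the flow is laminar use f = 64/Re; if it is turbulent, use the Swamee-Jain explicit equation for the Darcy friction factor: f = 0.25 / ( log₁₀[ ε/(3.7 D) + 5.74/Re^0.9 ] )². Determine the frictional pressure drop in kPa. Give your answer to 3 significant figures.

ΔP ≈ 264 kPa

Reynolds number Re = ρVD/μ = 870 · 1.04 · 0.0687 / 0.0447 = 1391.
Re < 2300 → laminar flow, so f = 64/Re = 64/1391 = 0.04602 (the turbulent correlation is not needed).
Darcy-Weisbach: ΔP = f(L/D)(ρV²/2) = 0.04602·(839/0.0687)·(870·1.04²/2) = 0.04602·1.221e+04·470.5 = 2.644e+05 Pa.
ΔP = 2.644e+05 Pa = 264 kPa.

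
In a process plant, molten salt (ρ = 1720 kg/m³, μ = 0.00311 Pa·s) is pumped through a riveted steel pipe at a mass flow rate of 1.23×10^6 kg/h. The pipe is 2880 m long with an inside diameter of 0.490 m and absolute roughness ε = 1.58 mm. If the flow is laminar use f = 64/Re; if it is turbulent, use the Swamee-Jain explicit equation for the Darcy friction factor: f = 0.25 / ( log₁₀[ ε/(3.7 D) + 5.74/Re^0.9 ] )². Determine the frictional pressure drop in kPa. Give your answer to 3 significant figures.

ṁ = 1.23×10^6 kg/h = 1.23×10^6/3600 = 341.7 kg/s.
A = πD²/4 = π(0.49)²/4 = 0.1886 m²; mean velocity V = ṁ/(ρA) = 341.7/(1720 · 0.1886) = 1.053 m/s.
Reynolds number Re = ρVD/μ = 1720 · 1.053 · 0.49 / 0.00311 = 2.855e+05.
Re > 4000 → turbulent. Relative roughness ε/D = 0.00158/0.49 = 0.00322. Swamee-Jain: f = 0.25/(log₁₀[0.00322/3.7 + 5.74/2.855e+05^0.9])² = 0.25/(log₁₀[0.000871 + 7.06e-05])² = 0.25/(-3.026)² = 0.0273.
Darcy-Weisbach: ΔP = f(L/D)(ρV²/2) = 0.0273·(2880/0.49)·(1720·1.053²/2) = 0.0273·5878·954.3 = 1.531e+05 Pa.
ΔP = 1.531e+05 Pa = 153 kPa.

ΔP ≈ 153 kPa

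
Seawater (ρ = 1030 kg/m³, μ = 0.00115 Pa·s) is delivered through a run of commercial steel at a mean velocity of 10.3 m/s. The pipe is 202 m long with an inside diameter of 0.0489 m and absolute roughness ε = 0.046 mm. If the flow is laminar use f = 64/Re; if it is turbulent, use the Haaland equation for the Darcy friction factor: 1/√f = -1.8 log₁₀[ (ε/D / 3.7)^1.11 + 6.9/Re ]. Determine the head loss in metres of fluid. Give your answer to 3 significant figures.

h_f ≈ 446 m

Reynolds number Re = ρVD/μ = 1030 · 10.3 · 0.0489 / 0.00115 = 4.511e+05.
Re > 4000 → turbulent. Relative roughness ε/D = 4.6e-05/0.0489 = 0.000941. Haaland: 1/√f = -1.8 log₁₀[(0.000941/3.7)^1.11 + 6.9/4.511e+05] = -1.8 log₁₀[0.000102 + 1.53e-05] = 7.073, so f = 0.01999.
Darcy-Weisbach: ΔP = f(L/D)(ρV²/2) = 0.01999·(202/0.0489)·(1030·10.3²/2) = 0.01999·4131·5.464e+04 = 4.511e+06 Pa.
Head loss h_f = ΔP/(ρg) = 4.511e+06/(1030·9.81) = 446 m.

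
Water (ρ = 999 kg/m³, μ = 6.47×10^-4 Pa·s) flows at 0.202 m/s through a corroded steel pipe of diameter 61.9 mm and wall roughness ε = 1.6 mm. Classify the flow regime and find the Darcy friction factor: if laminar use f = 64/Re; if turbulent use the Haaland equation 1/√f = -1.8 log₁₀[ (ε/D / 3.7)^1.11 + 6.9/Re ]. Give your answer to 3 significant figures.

Re = ρVD/μ = 999·0.202·0.0619/0.000647 = 1.931e+04.
Re > 4000 → turbulent. ε/D = 0.0016/0.0619 = 0.0258; Haaland: 1/√f = -1.8 log₁₀[0.00405 + 0.000357] = 4.241, so f = 0.0556.

f ≈ 0.0556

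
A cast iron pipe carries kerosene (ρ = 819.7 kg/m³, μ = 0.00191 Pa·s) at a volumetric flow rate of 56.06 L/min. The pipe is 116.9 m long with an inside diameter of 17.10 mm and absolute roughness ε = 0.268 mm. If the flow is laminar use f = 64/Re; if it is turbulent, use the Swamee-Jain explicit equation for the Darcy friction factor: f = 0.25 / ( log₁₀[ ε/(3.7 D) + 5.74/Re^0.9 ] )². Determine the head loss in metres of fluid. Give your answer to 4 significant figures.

h_f ≈ 267.6 m

Q = 56.06 L/min = 56.06/60000 = 0.0009343 m³/s.
Cross-sectional area A = πD²/4 = π(0.0171)²/4 = 0.0002297 m²; mean velocity V = Q/A = 0.0009343/0.0002297 = 4.068 m/s.
Reynolds number Re = ρVD/μ = 819.7 · 4.068 · 0.0171 / 0.00191 = 2.986e+04.
Re > 4000 → turbulent. Relative roughness ε/D = 0.000268/0.0171 = 0.0157. Swamee-Jain: f = 0.25/(log₁₀[0.0157/3.7 + 5.74/2.986e+04^0.9])² = 0.25/(log₁₀[0.00424 + 0.000539])² = 0.25/(-2.321)² = 0.0464.
Darcy-Weisbach: ΔP = f(L/D)(ρV²/2) = 0.0464·(116.9/0.0171)·(819.7·4.068²/2) = 0.0464·6836·6784 = 2.152e+06 Pa.
Head loss h_f = ΔP/(ρg) = 2.152e+06/(819.7·9.81) = 267.6 m.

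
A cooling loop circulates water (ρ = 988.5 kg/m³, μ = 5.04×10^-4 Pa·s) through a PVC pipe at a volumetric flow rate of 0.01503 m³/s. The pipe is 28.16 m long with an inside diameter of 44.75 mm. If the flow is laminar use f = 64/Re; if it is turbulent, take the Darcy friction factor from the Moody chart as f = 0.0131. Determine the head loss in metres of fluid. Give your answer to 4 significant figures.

Cross-sectional area A = πD²/4 = π(0.04475)²/4 = 0.001573 m²; mean velocity V = Q/A = 0.01503/0.001573 = 9.556 m/s.
Reynolds number Re = ρVD/μ = 988.5 · 9.556 · 0.04475 / 0.000504 = 8.387e+05.
Re > 4000 → turbulent; use the Moody-chart value f = 0.0131.
Darcy-Weisbach: ΔP = f(L/D)(ρV²/2) = 0.0131·(28.16/0.04475)·(988.5·9.556²/2) = 0.0131·629.3·4.513e+04 = 3.721e+05 Pa.
Head loss h_f = ΔP/(ρg) = 3.721e+05/(988.5·9.81) = 38.37 m.

h_f ≈ 38.37 m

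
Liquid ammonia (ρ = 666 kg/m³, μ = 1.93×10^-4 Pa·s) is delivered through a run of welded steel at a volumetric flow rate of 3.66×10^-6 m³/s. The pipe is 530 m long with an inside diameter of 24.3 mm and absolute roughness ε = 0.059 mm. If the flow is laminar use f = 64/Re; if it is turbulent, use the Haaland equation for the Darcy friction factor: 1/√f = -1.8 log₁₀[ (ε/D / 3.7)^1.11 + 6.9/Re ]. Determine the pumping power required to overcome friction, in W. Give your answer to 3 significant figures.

P ≈ 1.60×10^-4 W

Cross-sectional area A = πD²/4 = π(0.0243)²/4 = 0.0004638 m²; mean velocity V = Q/A = 3.66e-06/0.0004638 = 0.007892 m/s.
Reynolds number Re = ρVD/μ = 666 · 0.007892 · 0.0243 / 0.000193 = 661.8.
Re < 2300 → laminar flow, so f = 64/Re = 64/661.8 = 0.09671 (the turbulent correlation is not needed).
Darcy-Weisbach: ΔP = f(L/D)(ρV²/2) = 0.09671·(530/0.0243)·(666·0.007892²/2) = 0.09671·2.181e+04·0.02074 = 43.75 Pa.
Pumping power P = QΔP = 3.66e-06·43.75 = 1.601×10^-4 W = 1.60×10^-4 W.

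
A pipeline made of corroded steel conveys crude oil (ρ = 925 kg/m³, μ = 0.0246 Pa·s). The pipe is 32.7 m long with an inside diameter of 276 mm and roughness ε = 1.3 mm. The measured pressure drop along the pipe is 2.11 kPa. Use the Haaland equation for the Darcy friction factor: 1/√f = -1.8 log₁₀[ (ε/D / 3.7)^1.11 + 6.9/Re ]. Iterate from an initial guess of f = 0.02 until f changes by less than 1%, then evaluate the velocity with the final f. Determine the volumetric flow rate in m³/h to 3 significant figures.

Q ≈ 221 m³/h

Rearranging Darcy-Weisbach: V = √(2·ΔP·D/(f·L·ρ)). With ε/D = 0.0013/0.276 = 0.00471, iterate starting from f = 0.02:
  f = 0.02 → V = √(2·2110·0.276/(0.02·32.7·925)) = 1.388 m/s; Re = ρVD/μ = 1.44e+04; f → 0.03517
  f = 0.03517 → V = 1.046 m/s; Re = 1.086e+04; f → 0.03659
  f = 0.03659 → V = 1.026 m/s; Re = 1.065e+04; f → 0.03671
Converged (Δf/f < 1%). With the final f = 0.03671: V = √(2·2110·0.276/(0.03671·32.7·925)) = 1.024 m/s.
Q = V·A = 1.024·(π/4·0.276²) = 0.06128 m³/s = 221 m³/h.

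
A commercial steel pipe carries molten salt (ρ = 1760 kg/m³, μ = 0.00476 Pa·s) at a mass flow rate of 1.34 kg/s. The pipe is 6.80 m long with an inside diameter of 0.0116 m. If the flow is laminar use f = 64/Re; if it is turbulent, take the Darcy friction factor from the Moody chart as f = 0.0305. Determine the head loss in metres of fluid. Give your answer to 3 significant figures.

A = πD²/4 = π(0.0116)²/4 = 0.0001057 m²; mean velocity V = ṁ/(ρA) = 1.34/(1760 · 0.0001057) = 7.204 m/s.
Reynolds number Re = ρVD/μ = 1760 · 7.204 · 0.0116 / 0.00476 = 3.09e+04.
Re > 4000 → turbulent; use the Moody-chart value f = 0.0305.
Darcy-Weisbach: ΔP = f(L/D)(ρV²/2) = 0.0305·(6.8/0.0116)·(1760·7.204²/2) = 0.0305·586.2·4.567e+04 = 8.166e+05 Pa.
Head loss h_f = ΔP/(ρg) = 8.166e+05/(1760·9.81) = 47.3 m.

h_f ≈ 47.3 m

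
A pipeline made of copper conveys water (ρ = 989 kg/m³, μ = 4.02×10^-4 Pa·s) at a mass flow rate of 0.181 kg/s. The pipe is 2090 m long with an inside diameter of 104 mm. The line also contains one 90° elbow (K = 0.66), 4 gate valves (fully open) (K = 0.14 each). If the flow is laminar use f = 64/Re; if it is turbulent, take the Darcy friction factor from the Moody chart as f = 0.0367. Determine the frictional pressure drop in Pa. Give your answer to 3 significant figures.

A = πD²/4 = π(0.104)²/4 = 0.008495 m²; mean velocity V = ṁ/(ρA) = 0.181/(989 · 0.008495) = 0.02154 m/s.
Reynolds number Re = ρVD/μ = 989 · 0.02154 · 0.104 / 0.000402 = 5512.
Re > 4000 → turbulent; use the Moody-chart value f = 0.0367.
Total minor-loss coefficient ΣK = 1·0.66 + 4·0.14 = 1.22.
ΔP = [f·L/D + ΣK]·(ρV²/2) = [0.0367·2090/0.104 + 1.22]·(989·0.02154²/2) = [737.5 + 1.22]·0.2295 = 169.6 Pa.

ΔP ≈ 170 Pa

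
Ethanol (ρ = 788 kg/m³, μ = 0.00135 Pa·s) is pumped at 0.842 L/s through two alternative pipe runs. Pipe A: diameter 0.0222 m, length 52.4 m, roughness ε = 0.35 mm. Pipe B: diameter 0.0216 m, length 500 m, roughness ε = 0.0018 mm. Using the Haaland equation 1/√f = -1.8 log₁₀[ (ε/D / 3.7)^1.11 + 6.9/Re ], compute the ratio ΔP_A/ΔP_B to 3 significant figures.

ΔP_A/ΔP_B ≈ 0.178

Pipe A: V = Q/A = 0.000842/0.0003871 = 2.175 m/s; Re = 2.819e+04; ε/D = 0.0158; Haaland → f = 0.04608; ΔP_A = f(L/D)(ρV²/2) = 2.028e+05 Pa.
Pipe B: V = Q/A = 0.000842/0.0003664 = 2.298 m/s; Re = 2.897e+04; ε/D = 8.33e-05; Haaland → f = 0.02367; ΔP_B = f(L/D)(ρV²/2) = 1.14e+06 Pa.
ΔP_A/ΔP_B = 2.028e+05/1.14e+06 = 0.178.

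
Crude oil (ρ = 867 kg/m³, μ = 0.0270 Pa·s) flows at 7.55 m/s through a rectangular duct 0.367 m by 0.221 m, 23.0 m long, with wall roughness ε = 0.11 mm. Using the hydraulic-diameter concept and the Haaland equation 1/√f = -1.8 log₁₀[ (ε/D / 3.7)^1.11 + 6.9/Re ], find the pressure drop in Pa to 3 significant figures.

ΔP ≈ 43000 Pa

Hydraulic diameter D_h = 4A/P = 4·(0.367·0.221)/(2·(0.367+0.221)) = 0.3244/1.176 = 0.2759 m.
Re = ρVD_h/μ = 867·7.55·0.2759/0.027 = 6.688e+04.
ε/D_h = 0.00011/0.2759 = 0.000399; Haaland gives 1/√f = -1.8 log₁₀[3.95e-05+0.000103] = 6.922, so f = 0.02087.
ΔP = f(L/D_h)(ρV²/2) = 0.02087·23/0.2759·2.471e+04 = 4.299e+04 Pa.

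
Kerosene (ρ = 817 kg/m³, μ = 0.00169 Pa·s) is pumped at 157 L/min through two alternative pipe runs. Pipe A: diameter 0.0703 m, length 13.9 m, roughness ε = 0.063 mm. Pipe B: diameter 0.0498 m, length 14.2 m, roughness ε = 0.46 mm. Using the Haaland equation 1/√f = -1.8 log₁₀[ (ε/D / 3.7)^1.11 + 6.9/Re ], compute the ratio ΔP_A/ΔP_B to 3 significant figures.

Pipe A: V = Q/A = 0.002617/0.003882 = 0.6741 m/s; Re = 2.291e+04; ε/D = 0.000896; Haaland → f = 0.0267; ΔP_A = f(L/D)(ρV²/2) = 980 Pa.
Pipe B: V = Q/A = 0.002617/0.001948 = 1.343 m/s; Re = 3.234e+04; ε/D = 0.00924; Haaland → f = 0.03874; ΔP_B = f(L/D)(ρV²/2) = 8144 Pa.
ΔP_A/ΔP_B = 980/8144 = 0.120.

ΔP_A/ΔP_B ≈ 0.120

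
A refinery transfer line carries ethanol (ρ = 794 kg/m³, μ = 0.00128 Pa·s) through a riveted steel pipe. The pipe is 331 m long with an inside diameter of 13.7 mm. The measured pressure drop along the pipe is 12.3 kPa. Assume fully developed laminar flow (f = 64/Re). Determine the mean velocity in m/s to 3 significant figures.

For laminar flow, f = 64/Re with Re = ρVD/μ, so Darcy-Weisbach reduces to ΔP = 32μLV/D². Solving for V: V = ΔP·D²/(32μL) = 1.23e+04·(0.0137)²/(32·0.00128·331) = 0.1703 m/s.
Check: Re = ρVD/μ = 794·0.1703·0.0137/0.00128 = 1447 < 2300, so the laminar assumption holds.

V ≈ 0.170 m/s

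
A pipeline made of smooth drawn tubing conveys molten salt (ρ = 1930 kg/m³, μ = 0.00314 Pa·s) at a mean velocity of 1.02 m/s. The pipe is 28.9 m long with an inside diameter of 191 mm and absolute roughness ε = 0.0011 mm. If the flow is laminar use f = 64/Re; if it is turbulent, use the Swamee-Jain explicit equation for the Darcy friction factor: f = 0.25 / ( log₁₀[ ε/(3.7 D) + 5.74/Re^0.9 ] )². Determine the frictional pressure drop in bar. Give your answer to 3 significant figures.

ΔP ≈ 0.0262 bar

Reynolds number Re = ρVD/μ = 1930 · 1.02 · 0.191 / 0.00314 = 1.197e+05.
Re > 4000 → turbulent. Relative roughness ε/D = 1.1e-06/0.191 = 5.76e-06. Swamee-Jain: f = 0.25/(log₁₀[5.76e-06/3.7 + 5.74/1.197e+05^0.9])² = 0.25/(log₁₀[1.56e-06 + 0.000154])² = 0.25/(-3.807)² = 0.01725.
Darcy-Weisbach: ΔP = f(L/D)(ρV²/2) = 0.01725·(28.9/0.191)·(1930·1.02²/2) = 0.01725·151.3·1004 = 2620 Pa.
ΔP = 2620 Pa = 0.0262 bar.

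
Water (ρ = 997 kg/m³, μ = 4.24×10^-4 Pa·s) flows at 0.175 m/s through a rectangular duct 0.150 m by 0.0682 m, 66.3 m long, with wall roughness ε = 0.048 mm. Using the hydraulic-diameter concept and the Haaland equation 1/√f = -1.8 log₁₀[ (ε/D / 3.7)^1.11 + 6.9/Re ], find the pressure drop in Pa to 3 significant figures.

Hydraulic diameter D_h = 4A/P = 4·(0.15·0.0682)/(2·(0.15+0.0682)) = 0.04092/0.4364 = 0.09377 m.
Re = ρVD_h/μ = 997·0.175·0.09377/0.000424 = 3.858e+04.
ε/D_h = 4.8e-05/0.09377 = 0.000512; Haaland gives 1/√f = -1.8 log₁₀[5.21e-05+0.000179] = 6.546, so f = 0.02334.
ΔP = f(L/D_h)(ρV²/2) = 0.02334·66.3/0.09377·15.27 = 251.9 Pa.

ΔP ≈ 252 Pa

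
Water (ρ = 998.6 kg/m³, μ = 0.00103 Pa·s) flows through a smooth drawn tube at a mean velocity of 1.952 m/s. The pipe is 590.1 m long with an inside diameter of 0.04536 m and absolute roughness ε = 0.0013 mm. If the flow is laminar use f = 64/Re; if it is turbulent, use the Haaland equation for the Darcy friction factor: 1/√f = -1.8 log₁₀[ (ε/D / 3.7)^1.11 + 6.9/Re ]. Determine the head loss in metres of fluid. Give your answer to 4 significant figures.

Reynolds number Re = ρVD/μ = 998.6 · 1.952 · 0.04536 / 0.00103 = 8.584e+04.
Re > 4000 → turbulent. Relative roughness ε/D = 1.3e-06/0.04536 = 2.87e-05. Haaland: 1/√f = -1.8 log₁₀[(2.87e-05/3.7)^1.11 + 6.9/8.584e+04] = -1.8 log₁₀[2.12e-06 + 8.04e-05] = 7.35, so f = 0.01851.
Darcy-Weisbach: ΔP = f(L/D)(ρV²/2) = 0.01851·(590.1/0.04536)·(998.6·1.952²/2) = 0.01851·1.301e+04·1902 = 4.581e+05 Pa.
Head loss h_f = ΔP/(ρg) = 4.581e+05/(998.6·9.81) = 46.76 m.

h_f ≈ 46.76 m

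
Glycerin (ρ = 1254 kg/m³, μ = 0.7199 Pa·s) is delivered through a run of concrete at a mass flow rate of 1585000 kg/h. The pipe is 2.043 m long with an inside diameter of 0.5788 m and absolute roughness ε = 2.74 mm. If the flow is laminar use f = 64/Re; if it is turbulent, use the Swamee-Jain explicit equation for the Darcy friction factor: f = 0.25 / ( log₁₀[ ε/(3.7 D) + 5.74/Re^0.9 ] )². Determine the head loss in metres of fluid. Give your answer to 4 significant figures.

ṁ = 1585000 kg/h = 1585000/3600 = 440.3 kg/s.
A = πD²/4 = π(0.5788)²/4 = 0.2631 m²; mean velocity V = ṁ/(ρA) = 440.3/(1254 · 0.2631) = 1.334 m/s.
Reynolds number Re = ρVD/μ = 1254 · 1.334 · 0.5788 / 0.72 = 1345.
Re < 2300 → laminar flow, so f = 64/Re = 64/1345 = 0.04757 (the turbulent correlation is not needed).
Darcy-Weisbach: ΔP = f(L/D)(ρV²/2) = 0.04757·(2.043/0.5788)·(1254·1.334²/2) = 0.04757·3.53·1116 = 187.5 Pa.
Head loss h_f = ΔP/(ρg) = 187.5/(1254·9.81) = 0.01524 m.

h_f ≈ 0.01524 m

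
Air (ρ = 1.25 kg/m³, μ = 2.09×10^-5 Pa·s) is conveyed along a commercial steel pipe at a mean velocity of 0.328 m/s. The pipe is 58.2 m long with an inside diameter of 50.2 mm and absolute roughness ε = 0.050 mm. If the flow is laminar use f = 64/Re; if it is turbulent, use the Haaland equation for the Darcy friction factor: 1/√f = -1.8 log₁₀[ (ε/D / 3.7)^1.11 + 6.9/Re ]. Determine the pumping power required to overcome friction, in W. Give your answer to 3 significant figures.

Reynolds number Re = ρVD/μ = 1.25 · 0.328 · 0.0502 / 2.09e-05 = 984.8.
Re < 2300 → laminar flow, so f = 64/Re = 64/984.8 = 0.06499 (the turbulent correlation is not needed).
Darcy-Weisbach: ΔP = f(L/D)(ρV²/2) = 0.06499·(58.2/0.0502)·(1.25·0.328²/2) = 0.06499·1159·0.06724 = 5.066 Pa.
Q = V·A = 0.328·0.001979 = 0.0006492 m³/s.
Pumping power P = QΔP = 0.0006492·5.066 = 0.003289 W = 0.00329 W.

P ≈ 0.00329 W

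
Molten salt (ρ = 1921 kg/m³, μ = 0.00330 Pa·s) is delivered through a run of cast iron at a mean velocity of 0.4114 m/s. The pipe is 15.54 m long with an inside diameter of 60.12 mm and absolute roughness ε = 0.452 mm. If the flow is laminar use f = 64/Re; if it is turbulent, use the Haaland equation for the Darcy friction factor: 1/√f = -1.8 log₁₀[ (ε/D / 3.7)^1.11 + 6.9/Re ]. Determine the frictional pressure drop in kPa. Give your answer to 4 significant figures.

Reynolds number Re = ρVD/μ = 1921 · 0.4114 · 0.06012 / 0.0033 = 1.44e+04.
Re > 4000 → turbulent. Relative roughness ε/D = 0.000452/0.06012 = 0.00752. Haaland: 1/√f = -1.8 log₁₀[(0.00752/3.7)^1.11 + 6.9/1.44e+04] = -1.8 log₁₀[0.00103 + 0.000479] = 5.08, so f = 0.03876.
Darcy-Weisbach: ΔP = f(L/D)(ρV²/2) = 0.03876·(15.54/0.06012)·(1921·0.4114²/2) = 0.03876·258.5·162.6 = 1629 Pa.
ΔP = 1629 Pa = 1.629 kPa.

ΔP ≈ 1.629 kPa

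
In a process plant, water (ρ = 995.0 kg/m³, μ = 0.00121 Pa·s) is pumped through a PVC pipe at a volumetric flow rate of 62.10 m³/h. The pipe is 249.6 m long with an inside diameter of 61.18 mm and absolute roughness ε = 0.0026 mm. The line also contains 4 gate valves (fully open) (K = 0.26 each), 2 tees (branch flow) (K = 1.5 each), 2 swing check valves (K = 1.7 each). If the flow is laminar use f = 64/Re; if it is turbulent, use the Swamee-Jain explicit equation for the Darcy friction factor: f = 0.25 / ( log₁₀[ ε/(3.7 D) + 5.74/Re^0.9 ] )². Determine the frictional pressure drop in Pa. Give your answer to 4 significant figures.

ΔP ≈ 1168000 Pa

Q = 62.10 m³/h = 62.10/3600 = 0.01725 m³/s.
Cross-sectional area A = πD²/4 = π(0.06118)²/4 = 0.00294 m²; mean velocity V = Q/A = 0.01725/0.00294 = 5.868 m/s.
Reynolds number Re = ρVD/μ = 995 · 5.868 · 0.06118 / 0.00121 = 2.952e+05.
Re > 4000 → turbulent. Relative roughness ε/D = 2.6e-06/0.06118 = 4.25e-05. Swamee-Jain: f = 0.25/(log₁₀[4.25e-05/3.7 + 5.74/2.952e+05^0.9])² = 0.25/(log₁₀[1.15e-05 + 6.85e-05])² = 0.25/(-4.097)² = 0.01489.
Total minor-loss coefficient ΣK = 4·0.26 + 2·1.5 + 2·1.7 = 7.44.
ΔP = [f·L/D + ΣK]·(ρV²/2) = [0.01489·249.6/0.06118 + 7.44]·(995·5.868²/2) = [60.77 + 7.44]·1.713e+04 = 1.168e+06 Pa.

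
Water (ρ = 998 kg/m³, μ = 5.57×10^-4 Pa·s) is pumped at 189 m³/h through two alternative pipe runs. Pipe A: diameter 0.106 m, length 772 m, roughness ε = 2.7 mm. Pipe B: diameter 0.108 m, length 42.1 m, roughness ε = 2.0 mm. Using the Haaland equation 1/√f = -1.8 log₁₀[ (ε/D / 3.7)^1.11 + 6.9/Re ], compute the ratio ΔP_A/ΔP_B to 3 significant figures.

ΔP_A/ΔP_B ≈ 22.8

Pipe A: V = Q/A = 0.0525/0.008825 = 5.949 m/s; Re = 1.13e+06; ε/D = 0.0255; Haaland → f = 0.05361; ΔP_A = f(L/D)(ρV²/2) = 6.896e+06 Pa.
Pipe B: V = Q/A = 0.0525/0.009161 = 5.731 m/s; Re = 1.109e+06; ε/D = 0.0185; Haaland → f = 0.04736; ΔP_B = f(L/D)(ρV²/2) = 3.026e+05 Pa.
ΔP_A/ΔP_B = 6.896e+06/3.026e+05 = 22.8.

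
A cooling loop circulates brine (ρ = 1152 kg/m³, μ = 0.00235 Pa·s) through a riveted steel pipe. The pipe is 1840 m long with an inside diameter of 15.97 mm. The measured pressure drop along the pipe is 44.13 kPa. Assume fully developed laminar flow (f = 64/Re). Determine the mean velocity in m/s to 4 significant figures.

For laminar flow, f = 64/Re with Re = ρVD/μ, so Darcy-Weisbach reduces to ΔP = 32μLV/D². Solving for V: V = ΔP·D²/(32μL) = 4.413e+04·(0.01597)²/(32·0.00235·1840) = 0.08134 m/s.
Check: Re = ρVD/μ = 1152·0.08134·0.01597/0.00235 = 636.8 < 2300, so the laminar assumption holds.

V ≈ 0.08134 m/s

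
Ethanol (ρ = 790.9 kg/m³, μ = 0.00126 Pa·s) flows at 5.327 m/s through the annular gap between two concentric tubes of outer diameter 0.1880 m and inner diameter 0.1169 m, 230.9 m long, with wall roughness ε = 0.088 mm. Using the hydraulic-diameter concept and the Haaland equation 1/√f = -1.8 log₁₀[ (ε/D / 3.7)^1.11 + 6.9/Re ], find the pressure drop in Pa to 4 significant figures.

ΔP ≈ 789100 Pa

Hydraulic diameter D_h = 4A/P = D_o - D_i = 0.188 - 0.1169 = 0.0711 m.
Re = ρVD_h/μ = 790.9·5.327·0.0711/0.00126 = 2.377e+05.
ε/D_h = 8.8e-05/0.0711 = 0.00124; Haaland gives 1/√f = -1.8 log₁₀[0.000139+2.9e-05] = 6.796, so f = 0.02165.
ΔP = f(L/D_h)(ρV²/2) = 0.02165·230.9/0.0711·1.122e+04 = 7.891e+05 Pa.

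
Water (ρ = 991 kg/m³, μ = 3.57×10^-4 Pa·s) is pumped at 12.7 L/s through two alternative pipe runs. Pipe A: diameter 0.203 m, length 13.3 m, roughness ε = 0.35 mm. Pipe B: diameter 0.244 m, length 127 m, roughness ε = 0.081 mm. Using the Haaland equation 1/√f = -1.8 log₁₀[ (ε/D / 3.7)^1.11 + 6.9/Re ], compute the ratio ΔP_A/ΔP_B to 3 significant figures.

ΔP_A/ΔP_B ≈ 0.344

Pipe A: V = Q/A = 0.0127/0.03237 = 0.3924 m/s; Re = 2.211e+05; ε/D = 0.00172; Haaland → f = 0.02336; ΔP_A = f(L/D)(ρV²/2) = 116.7 Pa.
Pipe B: V = Q/A = 0.0127/0.04676 = 0.2716 m/s; Re = 1.84e+05; ε/D = 0.000332; Haaland → f = 0.01786; ΔP_B = f(L/D)(ρV²/2) = 339.8 Pa.
ΔP_A/ΔP_B = 116.7/339.8 = 0.344.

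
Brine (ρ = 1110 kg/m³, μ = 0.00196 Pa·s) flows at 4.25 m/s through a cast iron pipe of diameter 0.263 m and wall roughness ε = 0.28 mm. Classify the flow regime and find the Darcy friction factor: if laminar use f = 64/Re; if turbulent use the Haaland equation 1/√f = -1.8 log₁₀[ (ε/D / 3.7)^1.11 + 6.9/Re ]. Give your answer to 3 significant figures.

Re = ρVD/μ = 1110·4.25·0.263/0.00196 = 6.33e+05.
Re > 4000 → turbulent. ε/D = 0.00028/0.263 = 0.00106; Haaland: 1/√f = -1.8 log₁₀[0.000117 + 1.09e-05] = 7.005, so f = 0.02038.

f ≈ 0.0204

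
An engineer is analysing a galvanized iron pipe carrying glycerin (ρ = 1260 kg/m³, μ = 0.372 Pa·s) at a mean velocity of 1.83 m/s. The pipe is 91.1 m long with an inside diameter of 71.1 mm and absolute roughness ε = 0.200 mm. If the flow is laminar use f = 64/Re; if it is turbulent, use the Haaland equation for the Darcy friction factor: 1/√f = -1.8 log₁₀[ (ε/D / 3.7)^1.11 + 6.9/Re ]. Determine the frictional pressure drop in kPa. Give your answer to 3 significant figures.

ΔP ≈ 393 kPa

Reynolds number Re = ρVD/μ = 1260 · 1.83 · 0.0711 / 0.372 = 440.7.
Re < 2300 → laminar flow, so f = 64/Re = 64/440.7 = 0.1452 (the turbulent correlation is not needed).
Darcy-Weisbach: ΔP = f(L/D)(ρV²/2) = 0.1452·(91.1/0.0711)·(1260·1.83²/2) = 0.1452·1281·2110 = 3.926e+05 Pa.
ΔP = 3.926e+05 Pa = 393 kPa.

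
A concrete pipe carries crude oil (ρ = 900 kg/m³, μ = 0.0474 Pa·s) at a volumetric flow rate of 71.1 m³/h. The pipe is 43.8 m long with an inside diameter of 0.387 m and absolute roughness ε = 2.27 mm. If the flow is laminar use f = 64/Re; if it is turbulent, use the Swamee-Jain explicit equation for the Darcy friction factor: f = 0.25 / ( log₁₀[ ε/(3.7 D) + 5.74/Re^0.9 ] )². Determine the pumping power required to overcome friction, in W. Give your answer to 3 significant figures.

P ≈ 1.47 W

Q = 71.1 m³/h = 71.1/3600 = 0.01975 m³/s.
Cross-sectional area A = πD²/4 = π(0.387)²/4 = 0.1176 m²; mean velocity V = Q/A = 0.01975/0.1176 = 0.1679 m/s.
Reynolds number Re = ρVD/μ = 900 · 0.1679 · 0.387 / 0.0474 = 1234.
Re < 2300 → laminar flow, so f = 64/Re = 64/1234 = 0.05187 (the turbulent correlation is not needed).
Darcy-Weisbach: ΔP = f(L/D)(ρV²/2) = 0.05187·(43.8/0.387)·(900·0.1679²/2) = 0.05187·113.2·12.69 = 74.48 Pa.
Pumping power P = QΔP = 0.01975·74.48 = 1.471 W = 1.47 W.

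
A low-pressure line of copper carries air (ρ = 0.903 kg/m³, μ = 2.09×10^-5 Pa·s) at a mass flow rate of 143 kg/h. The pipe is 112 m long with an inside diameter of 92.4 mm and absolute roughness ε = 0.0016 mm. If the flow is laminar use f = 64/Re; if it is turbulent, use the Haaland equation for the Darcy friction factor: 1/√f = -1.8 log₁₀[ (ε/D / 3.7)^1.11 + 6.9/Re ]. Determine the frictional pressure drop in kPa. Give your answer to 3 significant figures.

ṁ = 143 kg/h = 143/3600 = 0.03972 kg/s.
A = πD²/4 = π(0.0924)²/4 = 0.006706 m²; mean velocity V = ṁ/(ρA) = 0.03972/(0.903 · 0.006706) = 6.56 m/s.
Reynolds number Re = ρVD/μ = 0.903 · 6.56 · 0.0924 / 2.09e-05 = 2.619e+04.
Re > 4000 → turbulent. Relative roughness ε/D = 1.6e-06/0.0924 = 1.73e-05. Haaland: 1/√f = -1.8 log₁₀[(1.73e-05/3.7)^1.11 + 6.9/2.619e+04] = -1.8 log₁₀[1.21e-06 + 0.000263] = 6.439, so f = 0.02412.
Darcy-Weisbach: ΔP = f(L/D)(ρV²/2) = 0.02412·(112/0.0924)·(0.903·6.56²/2) = 0.02412·1212·19.43 = 568 Pa.
ΔP = 568 Pa = 0.568 kPa.

ΔP ≈ 0.568 kPa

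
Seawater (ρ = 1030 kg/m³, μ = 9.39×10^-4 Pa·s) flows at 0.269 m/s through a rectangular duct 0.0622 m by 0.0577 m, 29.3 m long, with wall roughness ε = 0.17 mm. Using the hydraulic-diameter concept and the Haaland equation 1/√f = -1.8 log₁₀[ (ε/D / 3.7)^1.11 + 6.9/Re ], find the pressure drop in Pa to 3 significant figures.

Hydraulic diameter D_h = 4A/P = 4·(0.0622·0.0577)/(2·(0.0622+0.0577)) = 0.01436/0.2398 = 0.05987 m.
Re = ρVD_h/μ = 1030·0.269·0.05987/0.000939 = 1.766e+04.
ε/D_h = 0.00017/0.05987 = 0.00284; Haaland gives 1/√f = -1.8 log₁₀[0.000349+0.000391] = 5.636, so f = 0.03148.
ΔP = f(L/D_h)(ρV²/2) = 0.03148·29.3/0.05987·37.27 = 574.2 Pa.

ΔP ≈ 574 Pa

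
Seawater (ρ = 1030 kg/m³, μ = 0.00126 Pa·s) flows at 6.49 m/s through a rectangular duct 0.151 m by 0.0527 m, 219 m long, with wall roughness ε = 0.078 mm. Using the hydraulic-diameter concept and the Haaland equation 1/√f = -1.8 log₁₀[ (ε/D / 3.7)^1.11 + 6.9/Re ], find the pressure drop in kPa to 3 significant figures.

Hydraulic diameter D_h = 4A/P = 4·(0.151·0.0527)/(2·(0.151+0.0527)) = 0.03183/0.4074 = 0.07813 m.
Re = ρVD_h/μ = 1030·6.49·0.07813/0.00126 = 4.145e+05.
ε/D_h = 7.8e-05/0.07813 = 0.000998; Haaland gives 1/√f = -1.8 log₁₀[0.000109+1.66e-05] = 7.02, so f = 0.02029.
ΔP = f(L/D_h)(ρV²/2) = 0.02029·219/0.07813·2.169e+04 = 1.234e+06 Pa.
ΔP = 1230 kPa.

ΔP ≈ 1230 kPa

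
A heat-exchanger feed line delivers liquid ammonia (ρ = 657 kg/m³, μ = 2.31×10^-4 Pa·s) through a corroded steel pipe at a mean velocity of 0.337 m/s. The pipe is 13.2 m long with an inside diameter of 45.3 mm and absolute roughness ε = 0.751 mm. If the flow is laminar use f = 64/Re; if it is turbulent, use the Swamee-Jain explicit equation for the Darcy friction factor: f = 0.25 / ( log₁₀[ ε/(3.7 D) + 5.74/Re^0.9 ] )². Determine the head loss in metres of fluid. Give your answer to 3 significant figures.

Reynolds number Re = ρVD/μ = 657 · 0.337 · 0.0453 / 0.000231 = 4.342e+04.
Re > 4000 → turbulent. Relative roughness ε/D = 0.000751/0.0453 = 0.0166. Swamee-Jain: f = 0.25/(log₁₀[0.0166/3.7 + 5.74/4.342e+04^0.9])² = 0.25/(log₁₀[0.00448 + 0.000385])² = 0.25/(-2.313)² = 0.04673.
Darcy-Weisbach: ΔP = f(L/D)(ρV²/2) = 0.04673·(13.2/0.0453)·(657·0.337²/2) = 0.04673·291.4·37.31 = 508 Pa.
Head loss h_f = ΔP/(ρg) = 508/(657·9.81) = 0.0788 m.

h_f ≈ 0.0788 m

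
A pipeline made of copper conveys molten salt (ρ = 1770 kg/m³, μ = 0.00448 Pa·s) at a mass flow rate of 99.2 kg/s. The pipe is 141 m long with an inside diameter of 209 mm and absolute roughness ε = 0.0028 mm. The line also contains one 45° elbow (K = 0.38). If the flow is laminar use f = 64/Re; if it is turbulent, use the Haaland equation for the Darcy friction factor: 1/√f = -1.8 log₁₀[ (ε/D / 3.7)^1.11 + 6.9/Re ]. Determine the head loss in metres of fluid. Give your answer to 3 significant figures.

A = πD²/4 = π(0.209)²/4 = 0.03431 m²; mean velocity V = ṁ/(ρA) = 99.2/(1770 · 0.03431) = 1.634 m/s.
Reynolds number Re = ρVD/μ = 1770 · 1.634 · 0.209 / 0.00448 = 1.349e+05.
Re > 4000 → turbulent. Relative roughness ε/D = 2.8e-06/0.209 = 1.34e-05. Haaland: 1/√f = -1.8 log₁₀[(1.34e-05/3.7)^1.11 + 6.9/1.349e+05] = -1.8 log₁₀[9.13e-07 + 5.12e-05] = 7.71, so f = 0.01682.
Total minor-loss coefficient ΣK = 1·0.38 = 0.38.
ΔP = [f·L/D + ΣK]·(ρV²/2) = [0.01682·141/0.209 + 0.38]·(1770·1.634²/2) = [11.35 + 0.38]·2362 = 2.77e+04 Pa.
Head loss h_f = ΔP/(ρg) = 2.77e+04/(1770·9.81) = 1.60 m.

h_f ≈ 1.60 m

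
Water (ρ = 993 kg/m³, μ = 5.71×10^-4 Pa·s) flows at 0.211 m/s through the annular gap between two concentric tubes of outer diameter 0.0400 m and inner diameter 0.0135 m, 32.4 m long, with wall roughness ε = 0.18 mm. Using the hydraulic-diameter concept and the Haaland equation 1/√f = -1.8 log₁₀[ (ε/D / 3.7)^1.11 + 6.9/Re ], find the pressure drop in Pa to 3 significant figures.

ΔP ≈ 1070 Pa

Hydraulic diameter D_h = 4A/P = D_o - D_i = 0.04 - 0.0135 = 0.0265 m.
Re = ρVD_h/μ = 993·0.211·0.0265/0.000571 = 9724.
ε/D_h = 0.00018/0.0265 = 0.00679; Haaland gives 1/√f = -1.8 log₁₀[0.000918+0.00071] = 5.019, so f = 0.03969.
ΔP = f(L/D_h)(ρV²/2) = 0.03969·32.4/0.0265·22.1 = 1073 Pa.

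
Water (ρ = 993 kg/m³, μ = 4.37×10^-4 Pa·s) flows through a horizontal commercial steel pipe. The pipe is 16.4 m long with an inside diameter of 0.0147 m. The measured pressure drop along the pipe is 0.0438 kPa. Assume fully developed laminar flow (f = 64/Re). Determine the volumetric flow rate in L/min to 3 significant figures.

Q ≈ 0.420 L/min

For laminar flow, f = 64/Re with Re = ρVD/μ, so Darcy-Weisbach reduces to ΔP = 32μLV/D². Solving for V: V = ΔP·D²/(32μL) = 43.8·(0.0147)²/(32·0.000437·16.4) = 0.04127 m/s.
Check: Re = ρVD/μ = 993·0.04127·0.0147/0.000437 = 1379 < 2300, so the laminar assumption holds.
Q = V·A = 0.04127·(π/4·0.0147²) = 7.004e-06 m³/s = 0.420 L/min.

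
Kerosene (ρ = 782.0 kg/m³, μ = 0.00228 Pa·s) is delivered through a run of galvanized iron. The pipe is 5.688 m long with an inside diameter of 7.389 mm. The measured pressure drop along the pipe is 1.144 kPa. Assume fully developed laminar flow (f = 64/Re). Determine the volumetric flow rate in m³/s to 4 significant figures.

For laminar flow, f = 64/Re with Re = ρVD/μ, so Darcy-Weisbach reduces to ΔP = 32μLV/D². Solving for V: V = ΔP·D²/(32μL) = 1144·(0.007389)²/(32·0.00228·5.688) = 0.1505 m/s.
Check: Re = ρVD/μ = 782·0.1505·0.007389/0.00228 = 381.4 < 2300, so the laminar assumption holds.
Q = V·A = 0.1505·(π/4·0.007389²) = 6.454e-06 m³/s = 6.454×10^-6 m³/s.

Q ≈ 6.454×10^-6 m³/s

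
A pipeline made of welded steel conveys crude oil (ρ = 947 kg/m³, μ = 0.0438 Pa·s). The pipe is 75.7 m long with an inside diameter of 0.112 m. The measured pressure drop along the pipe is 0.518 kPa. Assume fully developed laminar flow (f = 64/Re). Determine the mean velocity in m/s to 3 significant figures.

For laminar flow, f = 64/Re with Re = ρVD/μ, so Darcy-Weisbach reduces to ΔP = 32μLV/D². Solving for V: V = ΔP·D²/(32μL) = 518·(0.112)²/(32·0.0438·75.7) = 0.06124 m/s.
Check: Re = ρVD/μ = 947·0.06124·0.112/0.0438 = 148.3 < 2300, so the laminar assumption holds.

V ≈ 0.0612 m/s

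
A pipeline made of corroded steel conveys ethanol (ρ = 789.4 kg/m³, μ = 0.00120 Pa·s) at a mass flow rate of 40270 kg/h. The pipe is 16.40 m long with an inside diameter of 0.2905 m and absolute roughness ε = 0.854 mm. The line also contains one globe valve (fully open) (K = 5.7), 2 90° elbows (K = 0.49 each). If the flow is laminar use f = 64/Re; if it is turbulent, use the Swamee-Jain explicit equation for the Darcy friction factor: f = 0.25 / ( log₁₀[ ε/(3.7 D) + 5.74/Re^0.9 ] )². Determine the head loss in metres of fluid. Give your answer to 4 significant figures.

ṁ = 40270 kg/h = 40270/3600 = 11.19 kg/s.
A = πD²/4 = π(0.2905)²/4 = 0.06628 m²; mean velocity V = ṁ/(ρA) = 11.19/(789.4 · 0.06628) = 0.2138 m/s.
Reynolds number Re = ρVD/μ = 789.4 · 0.2138 · 0.2905 / 0.0012 = 4.086e+04.
Re > 4000 → turbulent. Relative roughness ε/D = 0.000854/0.2905 = 0.00294. Swamee-Jain: f = 0.25/(log₁₀[0.00294/3.7 + 5.74/4.086e+04^0.9])² = 0.25/(log₁₀[0.000795 + 0.000406])² = 0.25/(-2.921)² = 0.02931.
Total minor-loss coefficient ΣK = 1·5.7 + 2·0.49 = 6.68.
ΔP = [f·L/D + ΣK]·(ρV²/2) = [0.02931·16.4/0.2905 + 6.68]·(789.4·0.2138²/2) = [1.655 + 6.68]·18.04 = 150.4 Pa.
Head loss h_f = ΔP/(ρg) = 150.4/(789.4·9.81) = 0.01942 m.

h_f ≈ 0.01942 m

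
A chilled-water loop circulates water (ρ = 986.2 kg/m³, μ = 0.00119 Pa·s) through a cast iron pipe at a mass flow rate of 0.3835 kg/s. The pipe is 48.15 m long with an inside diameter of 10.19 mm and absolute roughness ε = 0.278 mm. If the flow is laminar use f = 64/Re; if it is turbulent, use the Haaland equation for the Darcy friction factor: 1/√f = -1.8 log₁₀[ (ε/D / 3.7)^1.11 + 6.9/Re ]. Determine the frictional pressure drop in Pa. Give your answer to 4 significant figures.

ΔP ≈ 2961000 Pa

A = πD²/4 = π(0.01019)²/4 = 8.155e-05 m²; mean velocity V = ṁ/(ρA) = 0.3835/(986.2 · 8.155e-05) = 4.768 m/s.
Reynolds number Re = ρVD/μ = 986.2 · 4.768 · 0.01019 / 0.00119 = 4.027e+04.
Re > 4000 → turbulent. Relative roughness ε/D = 0.000278/0.01019 = 0.0273. Haaland: 1/√f = -1.8 log₁₀[(0.0273/3.7)^1.11 + 6.9/4.027e+04] = -1.8 log₁₀[0.0043 + 0.000171] = 4.23, so f = 0.05589.
Darcy-Weisbach: ΔP = f(L/D)(ρV²/2) = 0.05589·(48.15/0.01019)·(986.2·4.768²/2) = 0.05589·4725·1.121e+04 = 2.961e+06 Pa.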